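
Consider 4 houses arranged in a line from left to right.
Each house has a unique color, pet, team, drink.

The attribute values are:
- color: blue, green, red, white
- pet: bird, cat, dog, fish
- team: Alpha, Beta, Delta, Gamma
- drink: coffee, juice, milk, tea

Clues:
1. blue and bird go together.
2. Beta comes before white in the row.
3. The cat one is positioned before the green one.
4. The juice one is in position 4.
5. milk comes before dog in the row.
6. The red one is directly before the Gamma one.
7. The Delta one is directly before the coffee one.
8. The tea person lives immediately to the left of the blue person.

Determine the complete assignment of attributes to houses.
Solution:

House | Color | Pet | Team | Drink
----------------------------------
  1   | red | cat | Delta | tea
  2   | blue | bird | Gamma | coffee
  3   | green | fish | Beta | milk
  4   | white | dog | Alpha | juice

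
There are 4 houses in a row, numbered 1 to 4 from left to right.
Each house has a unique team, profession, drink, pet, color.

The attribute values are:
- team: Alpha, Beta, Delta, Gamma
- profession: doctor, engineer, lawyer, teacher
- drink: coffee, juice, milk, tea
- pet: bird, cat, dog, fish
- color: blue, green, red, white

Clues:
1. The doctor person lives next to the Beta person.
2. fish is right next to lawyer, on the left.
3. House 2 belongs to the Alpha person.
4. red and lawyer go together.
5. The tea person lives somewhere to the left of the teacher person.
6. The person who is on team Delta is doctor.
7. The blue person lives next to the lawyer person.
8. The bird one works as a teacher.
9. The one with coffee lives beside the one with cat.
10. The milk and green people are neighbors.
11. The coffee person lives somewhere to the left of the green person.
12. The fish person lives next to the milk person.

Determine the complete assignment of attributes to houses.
Solution:

House | Team | Profession | Drink | Pet | Color
-----------------------------------------------
  1   | Gamma | engineer | coffee | fish | blue
  2   | Alpha | lawyer | milk | cat | red
  3   | Delta | doctor | tea | dog | green
  4   | Beta | teacher | juice | bird | white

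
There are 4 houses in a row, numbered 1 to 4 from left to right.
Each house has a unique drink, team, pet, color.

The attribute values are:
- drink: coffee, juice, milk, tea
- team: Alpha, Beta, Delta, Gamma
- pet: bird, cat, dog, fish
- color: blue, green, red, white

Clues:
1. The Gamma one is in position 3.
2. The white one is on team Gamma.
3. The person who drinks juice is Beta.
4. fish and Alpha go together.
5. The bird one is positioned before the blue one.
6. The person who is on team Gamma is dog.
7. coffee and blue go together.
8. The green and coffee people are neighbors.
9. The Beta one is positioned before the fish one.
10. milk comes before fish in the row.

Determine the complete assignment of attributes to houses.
Solution:

House | Drink | Team | Pet | Color
----------------------------------
  1   | juice | Beta | bird | green
  2   | coffee | Delta | cat | blue
  3   | milk | Gamma | dog | white
  4   | tea | Alpha | fish | red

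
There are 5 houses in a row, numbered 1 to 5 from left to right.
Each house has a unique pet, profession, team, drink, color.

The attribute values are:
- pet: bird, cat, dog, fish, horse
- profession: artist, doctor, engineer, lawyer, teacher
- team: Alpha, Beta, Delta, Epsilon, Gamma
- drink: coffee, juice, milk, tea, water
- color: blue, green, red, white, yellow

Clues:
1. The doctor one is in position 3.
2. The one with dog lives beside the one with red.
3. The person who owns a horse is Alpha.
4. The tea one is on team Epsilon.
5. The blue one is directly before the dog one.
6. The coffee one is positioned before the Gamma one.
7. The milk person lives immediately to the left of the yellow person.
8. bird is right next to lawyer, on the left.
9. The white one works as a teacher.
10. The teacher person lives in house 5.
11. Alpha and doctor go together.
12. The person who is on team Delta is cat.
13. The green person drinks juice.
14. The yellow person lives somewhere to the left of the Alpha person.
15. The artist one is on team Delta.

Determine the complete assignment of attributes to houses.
Solution:

House | Pet | Profession | Team | Drink | Color
-----------------------------------------------
  1   | bird | engineer | Beta | milk | blue
  2   | dog | lawyer | Epsilon | tea | yellow
  3   | horse | doctor | Alpha | coffee | red
  4   | cat | artist | Delta | juice | green
  5   | fish | teacher | Gamma | water | white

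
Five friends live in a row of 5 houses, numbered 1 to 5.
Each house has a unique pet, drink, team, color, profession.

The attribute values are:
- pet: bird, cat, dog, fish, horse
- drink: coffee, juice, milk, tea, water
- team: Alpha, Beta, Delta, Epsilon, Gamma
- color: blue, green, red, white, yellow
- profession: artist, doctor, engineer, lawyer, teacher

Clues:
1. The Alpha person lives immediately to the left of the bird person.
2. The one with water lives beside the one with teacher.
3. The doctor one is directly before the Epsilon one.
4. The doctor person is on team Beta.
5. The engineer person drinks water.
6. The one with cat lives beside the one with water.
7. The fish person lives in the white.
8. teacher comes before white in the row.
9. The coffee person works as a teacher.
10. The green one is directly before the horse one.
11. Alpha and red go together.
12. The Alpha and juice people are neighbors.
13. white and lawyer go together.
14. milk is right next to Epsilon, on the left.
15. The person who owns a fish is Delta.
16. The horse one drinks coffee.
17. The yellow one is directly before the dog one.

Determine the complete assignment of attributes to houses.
Solution:

House | Pet | Drink | Team | Color | Profession
-----------------------------------------------
  1   | cat | milk | Beta | yellow | doctor
  2   | dog | water | Epsilon | green | engineer
  3   | horse | coffee | Alpha | red | teacher
  4   | bird | juice | Gamma | blue | artist
  5   | fish | tea | Delta | white | lawyer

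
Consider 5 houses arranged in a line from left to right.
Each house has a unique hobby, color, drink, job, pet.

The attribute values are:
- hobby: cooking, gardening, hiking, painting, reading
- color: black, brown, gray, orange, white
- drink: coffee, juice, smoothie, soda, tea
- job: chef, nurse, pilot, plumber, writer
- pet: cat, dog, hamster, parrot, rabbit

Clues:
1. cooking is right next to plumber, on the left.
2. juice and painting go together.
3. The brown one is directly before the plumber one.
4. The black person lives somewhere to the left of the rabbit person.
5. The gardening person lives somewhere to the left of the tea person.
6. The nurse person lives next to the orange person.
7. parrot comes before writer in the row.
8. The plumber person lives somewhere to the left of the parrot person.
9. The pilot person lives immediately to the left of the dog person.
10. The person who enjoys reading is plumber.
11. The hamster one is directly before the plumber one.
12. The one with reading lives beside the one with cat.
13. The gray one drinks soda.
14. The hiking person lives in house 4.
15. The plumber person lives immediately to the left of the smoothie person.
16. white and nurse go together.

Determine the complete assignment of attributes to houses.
Solution:

House | Hobby | Color | Drink | Job | Pet
-----------------------------------------
  1   | cooking | brown | coffee | pilot | hamster
  2   | reading | gray | soda | plumber | dog
  3   | gardening | black | smoothie | chef | cat
  4   | hiking | white | tea | nurse | parrot
  5   | painting | orange | juice | writer | rabbit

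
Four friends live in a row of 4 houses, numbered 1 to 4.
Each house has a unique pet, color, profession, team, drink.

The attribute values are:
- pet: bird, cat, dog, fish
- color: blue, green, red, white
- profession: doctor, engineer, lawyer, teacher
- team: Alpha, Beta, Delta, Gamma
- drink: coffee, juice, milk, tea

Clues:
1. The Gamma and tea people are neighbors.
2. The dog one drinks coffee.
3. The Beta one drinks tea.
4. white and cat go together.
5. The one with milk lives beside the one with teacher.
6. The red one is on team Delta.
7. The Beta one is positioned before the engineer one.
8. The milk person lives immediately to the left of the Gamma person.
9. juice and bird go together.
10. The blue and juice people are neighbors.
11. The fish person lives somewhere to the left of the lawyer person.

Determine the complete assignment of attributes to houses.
Solution:

House | Pet | Color | Profession | Team | Drink
-----------------------------------------------
  1   | fish | blue | doctor | Alpha | milk
  2   | bird | green | teacher | Gamma | juice
  3   | cat | white | lawyer | Beta | tea
  4   | dog | red | engineer | Delta | coffee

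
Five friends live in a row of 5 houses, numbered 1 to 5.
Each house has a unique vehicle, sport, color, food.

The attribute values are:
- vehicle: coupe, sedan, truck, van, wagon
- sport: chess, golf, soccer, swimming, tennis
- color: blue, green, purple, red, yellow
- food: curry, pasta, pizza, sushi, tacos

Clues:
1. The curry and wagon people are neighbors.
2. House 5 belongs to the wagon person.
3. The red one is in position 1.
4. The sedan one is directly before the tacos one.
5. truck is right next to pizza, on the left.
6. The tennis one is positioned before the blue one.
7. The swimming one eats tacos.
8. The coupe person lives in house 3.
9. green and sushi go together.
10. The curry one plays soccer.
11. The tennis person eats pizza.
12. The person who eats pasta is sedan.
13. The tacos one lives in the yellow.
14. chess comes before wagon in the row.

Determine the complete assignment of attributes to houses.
Solution:

House | Vehicle | Sport | Color | Food
--------------------------------------
  1   | sedan | chess | red | pasta
  2   | truck | swimming | yellow | tacos
  3   | coupe | tennis | purple | pizza
  4   | van | soccer | blue | curry
  5   | wagon | golf | green | sushi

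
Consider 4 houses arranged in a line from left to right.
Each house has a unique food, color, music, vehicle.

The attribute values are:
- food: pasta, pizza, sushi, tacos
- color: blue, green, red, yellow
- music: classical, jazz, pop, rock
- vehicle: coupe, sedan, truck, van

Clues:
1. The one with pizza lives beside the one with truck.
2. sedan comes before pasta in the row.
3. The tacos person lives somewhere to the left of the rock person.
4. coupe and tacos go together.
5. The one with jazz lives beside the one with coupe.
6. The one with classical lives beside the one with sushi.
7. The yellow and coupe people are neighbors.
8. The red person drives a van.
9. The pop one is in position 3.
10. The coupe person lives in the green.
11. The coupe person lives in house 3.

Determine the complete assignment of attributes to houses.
Solution:

House | Food | Color | Music | Vehicle
--------------------------------------
  1   | pizza | blue | classical | sedan
  2   | sushi | yellow | jazz | truck
  3   | tacos | green | pop | coupe
  4   | pasta | red | rock | van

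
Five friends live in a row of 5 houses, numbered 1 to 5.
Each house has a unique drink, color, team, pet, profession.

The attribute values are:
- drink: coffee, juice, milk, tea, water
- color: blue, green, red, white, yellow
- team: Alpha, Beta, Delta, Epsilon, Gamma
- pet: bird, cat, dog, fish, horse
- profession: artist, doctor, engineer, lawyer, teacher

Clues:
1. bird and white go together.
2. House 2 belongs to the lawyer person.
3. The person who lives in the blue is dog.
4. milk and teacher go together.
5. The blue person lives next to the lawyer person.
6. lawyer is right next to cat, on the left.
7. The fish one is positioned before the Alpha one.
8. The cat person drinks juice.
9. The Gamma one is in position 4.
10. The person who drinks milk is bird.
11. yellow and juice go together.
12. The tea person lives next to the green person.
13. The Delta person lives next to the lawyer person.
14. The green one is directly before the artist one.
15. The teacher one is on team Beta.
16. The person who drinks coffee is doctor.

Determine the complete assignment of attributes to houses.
Solution:

House | Drink | Color | Team | Pet | Profession
-----------------------------------------------
  1   | tea | blue | Delta | dog | engineer
  2   | water | green | Epsilon | fish | lawyer
  3   | juice | yellow | Alpha | cat | artist
  4   | coffee | red | Gamma | horse | doctor
  5   | milk | white | Beta | bird | teacher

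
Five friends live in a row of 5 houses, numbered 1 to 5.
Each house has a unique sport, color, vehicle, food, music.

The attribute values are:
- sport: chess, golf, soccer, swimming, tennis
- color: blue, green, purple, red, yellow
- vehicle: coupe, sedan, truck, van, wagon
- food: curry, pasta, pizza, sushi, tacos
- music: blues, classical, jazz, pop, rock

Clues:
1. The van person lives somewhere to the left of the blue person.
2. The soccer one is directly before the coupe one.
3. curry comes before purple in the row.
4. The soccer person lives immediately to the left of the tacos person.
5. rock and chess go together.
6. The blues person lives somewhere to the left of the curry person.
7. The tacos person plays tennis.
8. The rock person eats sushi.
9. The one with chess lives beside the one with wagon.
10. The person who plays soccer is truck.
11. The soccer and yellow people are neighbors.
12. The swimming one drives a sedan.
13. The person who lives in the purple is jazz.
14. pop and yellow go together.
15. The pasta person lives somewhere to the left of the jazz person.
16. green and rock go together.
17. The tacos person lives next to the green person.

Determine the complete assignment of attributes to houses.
Solution:

House | Sport | Color | Vehicle | Food | Music
----------------------------------------------
  1   | soccer | red | truck | pasta | blues
  2   | tennis | yellow | coupe | tacos | pop
  3   | chess | green | van | sushi | rock
  4   | golf | blue | wagon | curry | classical
  5   | swimming | purple | sedan | pizza | jazz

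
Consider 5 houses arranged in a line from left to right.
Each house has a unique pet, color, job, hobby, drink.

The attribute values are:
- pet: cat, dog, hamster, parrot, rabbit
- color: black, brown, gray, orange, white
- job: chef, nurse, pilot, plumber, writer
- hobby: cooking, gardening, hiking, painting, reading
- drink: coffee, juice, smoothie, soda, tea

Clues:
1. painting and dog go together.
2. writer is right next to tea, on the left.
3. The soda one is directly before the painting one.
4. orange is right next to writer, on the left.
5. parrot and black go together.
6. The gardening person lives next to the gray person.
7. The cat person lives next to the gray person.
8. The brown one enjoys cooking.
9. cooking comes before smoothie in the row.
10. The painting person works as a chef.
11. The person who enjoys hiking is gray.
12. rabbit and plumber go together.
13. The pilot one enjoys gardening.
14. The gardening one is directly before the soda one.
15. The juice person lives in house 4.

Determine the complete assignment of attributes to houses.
Solution:

House | Pet | Color | Job | Hobby | Drink
-----------------------------------------
  1   | cat | orange | pilot | gardening | coffee
  2   | hamster | gray | writer | hiking | soda
  3   | dog | white | chef | painting | tea
  4   | rabbit | brown | plumber | cooking | juice
  5   | parrot | black | nurse | reading | smoothie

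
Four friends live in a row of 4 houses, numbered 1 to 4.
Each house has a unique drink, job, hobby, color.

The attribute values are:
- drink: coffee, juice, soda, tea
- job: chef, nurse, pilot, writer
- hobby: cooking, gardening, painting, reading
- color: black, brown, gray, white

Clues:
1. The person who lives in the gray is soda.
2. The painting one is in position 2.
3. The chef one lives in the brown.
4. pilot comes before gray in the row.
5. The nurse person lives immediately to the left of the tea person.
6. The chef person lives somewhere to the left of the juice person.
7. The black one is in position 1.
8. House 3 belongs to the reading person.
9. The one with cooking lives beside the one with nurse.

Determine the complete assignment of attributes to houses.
Solution:

House | Drink | Job | Hobby | Color
-----------------------------------
  1   | coffee | pilot | cooking | black
  2   | soda | nurse | painting | gray
  3   | tea | chef | reading | brown
  4   | juice | writer | gardening | white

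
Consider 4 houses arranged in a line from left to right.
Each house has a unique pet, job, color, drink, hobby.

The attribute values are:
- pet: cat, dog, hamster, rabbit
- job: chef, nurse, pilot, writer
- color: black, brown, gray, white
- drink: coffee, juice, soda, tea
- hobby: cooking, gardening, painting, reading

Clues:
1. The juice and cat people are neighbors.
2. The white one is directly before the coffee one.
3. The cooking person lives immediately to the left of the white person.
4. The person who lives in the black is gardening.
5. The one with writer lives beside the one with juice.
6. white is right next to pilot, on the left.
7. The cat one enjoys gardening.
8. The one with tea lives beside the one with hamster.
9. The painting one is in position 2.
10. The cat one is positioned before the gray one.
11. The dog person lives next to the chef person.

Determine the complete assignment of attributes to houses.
Solution:

House | Pet | Job | Color | Drink | Hobby
-----------------------------------------
  1   | dog | writer | brown | tea | cooking
  2   | hamster | chef | white | juice | painting
  3   | cat | pilot | black | coffee | gardening
  4   | rabbit | nurse | gray | soda | reading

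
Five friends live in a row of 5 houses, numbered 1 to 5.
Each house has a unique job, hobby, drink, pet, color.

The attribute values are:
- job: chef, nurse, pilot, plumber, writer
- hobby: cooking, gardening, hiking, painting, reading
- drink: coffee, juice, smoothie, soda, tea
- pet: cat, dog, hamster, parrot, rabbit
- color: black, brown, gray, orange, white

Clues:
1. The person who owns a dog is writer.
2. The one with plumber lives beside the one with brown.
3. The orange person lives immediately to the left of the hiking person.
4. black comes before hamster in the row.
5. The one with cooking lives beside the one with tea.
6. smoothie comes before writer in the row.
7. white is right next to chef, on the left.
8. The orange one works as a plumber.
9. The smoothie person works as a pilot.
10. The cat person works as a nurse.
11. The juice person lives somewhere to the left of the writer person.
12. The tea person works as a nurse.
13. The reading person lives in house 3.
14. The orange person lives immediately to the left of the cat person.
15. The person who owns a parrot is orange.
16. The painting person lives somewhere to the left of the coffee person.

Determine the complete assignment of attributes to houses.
Solution:

House | Job | Hobby | Drink | Pet | Color
-----------------------------------------
  1   | plumber | cooking | juice | parrot | orange
  2   | nurse | hiking | tea | cat | brown
  3   | pilot | reading | smoothie | rabbit | black
  4   | writer | painting | soda | dog | white
  5   | chef | gardening | coffee | hamster | gray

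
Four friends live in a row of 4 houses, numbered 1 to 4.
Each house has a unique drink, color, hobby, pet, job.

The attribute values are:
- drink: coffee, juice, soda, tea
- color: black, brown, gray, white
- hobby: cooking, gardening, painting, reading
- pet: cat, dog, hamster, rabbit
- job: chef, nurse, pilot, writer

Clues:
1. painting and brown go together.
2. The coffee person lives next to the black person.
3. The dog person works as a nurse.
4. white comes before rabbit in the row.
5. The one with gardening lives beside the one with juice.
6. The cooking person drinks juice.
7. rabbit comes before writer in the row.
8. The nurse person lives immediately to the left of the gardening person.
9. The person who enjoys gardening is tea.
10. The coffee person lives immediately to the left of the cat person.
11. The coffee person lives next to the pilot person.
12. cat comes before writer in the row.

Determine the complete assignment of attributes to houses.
Solution:

House | Drink | Color | Hobby | Pet | Job
-----------------------------------------
  1   | coffee | white | reading | dog | nurse
  2   | tea | black | gardening | cat | pilot
  3   | juice | gray | cooking | rabbit | chef
  4   | soda | brown | painting | hamster | writer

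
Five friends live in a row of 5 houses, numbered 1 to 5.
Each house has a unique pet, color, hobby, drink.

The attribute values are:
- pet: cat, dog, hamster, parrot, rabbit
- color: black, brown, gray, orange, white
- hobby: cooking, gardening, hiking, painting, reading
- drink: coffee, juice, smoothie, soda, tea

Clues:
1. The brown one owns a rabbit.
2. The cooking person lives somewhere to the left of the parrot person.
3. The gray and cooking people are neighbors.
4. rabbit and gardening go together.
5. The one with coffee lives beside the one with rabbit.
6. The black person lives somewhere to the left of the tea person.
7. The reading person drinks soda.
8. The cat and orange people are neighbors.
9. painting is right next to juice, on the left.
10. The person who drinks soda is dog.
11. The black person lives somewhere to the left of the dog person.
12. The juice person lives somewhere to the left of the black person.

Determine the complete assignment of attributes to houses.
Solution:

House | Pet | Color | Hobby | Drink
-----------------------------------
  1   | cat | gray | painting | smoothie
  2   | hamster | orange | cooking | juice
  3   | parrot | black | hiking | coffee
  4   | rabbit | brown | gardening | tea
  5   | dog | white | reading | soda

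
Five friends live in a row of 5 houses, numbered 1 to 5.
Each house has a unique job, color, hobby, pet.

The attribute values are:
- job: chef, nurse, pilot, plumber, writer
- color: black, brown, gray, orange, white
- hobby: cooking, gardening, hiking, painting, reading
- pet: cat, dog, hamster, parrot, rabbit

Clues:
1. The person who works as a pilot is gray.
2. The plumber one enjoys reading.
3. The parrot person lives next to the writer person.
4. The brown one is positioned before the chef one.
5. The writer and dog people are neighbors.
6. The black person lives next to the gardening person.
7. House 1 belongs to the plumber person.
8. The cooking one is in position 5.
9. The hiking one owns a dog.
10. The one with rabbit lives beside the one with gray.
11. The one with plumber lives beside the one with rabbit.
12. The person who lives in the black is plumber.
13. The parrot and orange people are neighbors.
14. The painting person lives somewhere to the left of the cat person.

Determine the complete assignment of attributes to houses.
Solution:

House | Job | Color | Hobby | Pet
---------------------------------
  1   | plumber | black | reading | parrot
  2   | writer | orange | gardening | rabbit
  3   | pilot | gray | hiking | dog
  4   | nurse | brown | painting | hamster
  5   | chef | white | cooking | cat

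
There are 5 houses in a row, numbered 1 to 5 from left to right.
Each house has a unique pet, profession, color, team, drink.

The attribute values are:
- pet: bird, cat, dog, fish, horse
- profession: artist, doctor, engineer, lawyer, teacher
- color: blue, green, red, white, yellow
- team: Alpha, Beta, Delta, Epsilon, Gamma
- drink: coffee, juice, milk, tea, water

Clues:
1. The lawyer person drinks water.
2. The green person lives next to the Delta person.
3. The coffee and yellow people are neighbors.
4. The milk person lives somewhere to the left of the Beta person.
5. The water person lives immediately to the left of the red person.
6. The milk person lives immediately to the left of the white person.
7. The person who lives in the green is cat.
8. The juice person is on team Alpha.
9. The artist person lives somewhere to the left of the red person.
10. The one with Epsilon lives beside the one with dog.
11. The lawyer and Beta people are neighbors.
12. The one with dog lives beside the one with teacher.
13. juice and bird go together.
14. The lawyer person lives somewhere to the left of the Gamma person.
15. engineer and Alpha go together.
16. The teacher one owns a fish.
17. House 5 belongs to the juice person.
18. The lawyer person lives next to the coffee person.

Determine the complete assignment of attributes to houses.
Solution:

House | Pet | Profession | Color | Team | Drink
-----------------------------------------------
  1   | cat | artist | green | Epsilon | milk
  2   | dog | lawyer | white | Delta | water
  3   | fish | teacher | red | Beta | coffee
  4   | horse | doctor | yellow | Gamma | tea
  5   | bird | engineer | blue | Alpha | juice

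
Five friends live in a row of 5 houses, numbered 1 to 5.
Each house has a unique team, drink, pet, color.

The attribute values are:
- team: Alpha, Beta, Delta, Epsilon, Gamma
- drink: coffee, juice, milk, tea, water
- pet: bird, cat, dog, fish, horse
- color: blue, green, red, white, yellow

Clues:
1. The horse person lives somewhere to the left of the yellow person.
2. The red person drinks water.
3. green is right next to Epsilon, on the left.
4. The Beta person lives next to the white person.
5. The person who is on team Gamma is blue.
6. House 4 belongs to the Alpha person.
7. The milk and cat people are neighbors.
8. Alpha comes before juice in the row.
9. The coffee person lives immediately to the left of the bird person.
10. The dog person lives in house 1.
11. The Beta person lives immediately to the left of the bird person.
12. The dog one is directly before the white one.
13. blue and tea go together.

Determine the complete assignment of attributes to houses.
Solution:

House | Team | Drink | Pet | Color
----------------------------------
  1   | Beta | coffee | dog | green
  2   | Epsilon | milk | bird | white
  3   | Gamma | tea | cat | blue
  4   | Alpha | water | horse | red
  5   | Delta | juice | fish | yellow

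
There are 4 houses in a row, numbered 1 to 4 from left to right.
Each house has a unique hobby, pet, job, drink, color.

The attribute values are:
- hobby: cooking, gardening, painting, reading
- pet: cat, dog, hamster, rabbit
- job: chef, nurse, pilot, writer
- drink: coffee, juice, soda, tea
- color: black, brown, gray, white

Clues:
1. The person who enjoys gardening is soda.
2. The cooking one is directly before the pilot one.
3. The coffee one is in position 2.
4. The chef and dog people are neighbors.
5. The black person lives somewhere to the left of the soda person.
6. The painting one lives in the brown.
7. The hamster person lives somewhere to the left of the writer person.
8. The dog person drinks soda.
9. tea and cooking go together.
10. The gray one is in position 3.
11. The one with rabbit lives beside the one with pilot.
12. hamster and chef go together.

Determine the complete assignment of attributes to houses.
Solution:

House | Hobby | Pet | Job | Drink | Color
-----------------------------------------
  1   | cooking | rabbit | nurse | tea | black
  2   | painting | cat | pilot | coffee | brown
  3   | reading | hamster | chef | juice | gray
  4   | gardening | dog | writer | soda | white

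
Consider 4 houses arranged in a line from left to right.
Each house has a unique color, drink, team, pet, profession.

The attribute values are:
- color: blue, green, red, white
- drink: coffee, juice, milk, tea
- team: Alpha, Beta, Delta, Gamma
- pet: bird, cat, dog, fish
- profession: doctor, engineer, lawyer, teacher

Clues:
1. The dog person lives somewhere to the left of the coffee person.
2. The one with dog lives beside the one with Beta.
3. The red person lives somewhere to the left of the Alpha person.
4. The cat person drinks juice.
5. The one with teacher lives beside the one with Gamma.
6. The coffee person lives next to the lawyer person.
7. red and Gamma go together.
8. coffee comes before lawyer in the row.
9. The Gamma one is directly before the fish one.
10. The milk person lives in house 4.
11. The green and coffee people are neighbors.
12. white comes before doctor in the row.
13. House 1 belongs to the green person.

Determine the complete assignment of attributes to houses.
Solution:

House | Color | Drink | Team | Pet | Profession
-----------------------------------------------
  1   | green | tea | Delta | dog | engineer
  2   | white | coffee | Beta | bird | teacher
  3   | red | juice | Gamma | cat | lawyer
  4   | blue | milk | Alpha | fish | doctor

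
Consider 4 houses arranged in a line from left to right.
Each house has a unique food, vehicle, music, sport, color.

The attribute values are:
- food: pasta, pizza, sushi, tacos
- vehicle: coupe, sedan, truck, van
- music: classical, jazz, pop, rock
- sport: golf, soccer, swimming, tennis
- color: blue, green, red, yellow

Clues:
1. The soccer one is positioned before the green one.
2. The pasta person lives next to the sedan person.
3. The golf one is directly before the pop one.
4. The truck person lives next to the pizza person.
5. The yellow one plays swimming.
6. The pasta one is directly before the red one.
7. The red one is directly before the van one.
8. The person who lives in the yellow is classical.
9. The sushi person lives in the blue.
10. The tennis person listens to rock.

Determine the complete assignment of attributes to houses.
Solution:

House | Food | Vehicle | Music | Sport | Color
----------------------------------------------
  1   | pasta | truck | classical | swimming | yellow
  2   | pizza | sedan | jazz | golf | red
  3   | sushi | van | pop | soccer | blue
  4   | tacos | coupe | rock | tennis | green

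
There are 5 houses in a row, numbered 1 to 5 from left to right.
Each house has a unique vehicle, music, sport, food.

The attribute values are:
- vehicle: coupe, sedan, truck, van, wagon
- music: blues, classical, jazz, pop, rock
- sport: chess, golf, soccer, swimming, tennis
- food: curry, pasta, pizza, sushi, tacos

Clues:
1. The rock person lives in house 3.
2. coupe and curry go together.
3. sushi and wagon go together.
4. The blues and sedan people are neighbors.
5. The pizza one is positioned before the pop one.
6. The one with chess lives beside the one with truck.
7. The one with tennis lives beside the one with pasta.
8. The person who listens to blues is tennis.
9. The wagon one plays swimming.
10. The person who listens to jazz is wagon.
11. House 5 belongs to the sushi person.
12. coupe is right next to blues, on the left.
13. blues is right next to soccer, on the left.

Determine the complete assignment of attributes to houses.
Solution:

House | Vehicle | Music | Sport | Food
--------------------------------------
  1   | coupe | classical | chess | curry
  2   | truck | blues | tennis | pizza
  3   | sedan | rock | soccer | pasta
  4   | van | pop | golf | tacos
  5   | wagon | jazz | swimming | sushi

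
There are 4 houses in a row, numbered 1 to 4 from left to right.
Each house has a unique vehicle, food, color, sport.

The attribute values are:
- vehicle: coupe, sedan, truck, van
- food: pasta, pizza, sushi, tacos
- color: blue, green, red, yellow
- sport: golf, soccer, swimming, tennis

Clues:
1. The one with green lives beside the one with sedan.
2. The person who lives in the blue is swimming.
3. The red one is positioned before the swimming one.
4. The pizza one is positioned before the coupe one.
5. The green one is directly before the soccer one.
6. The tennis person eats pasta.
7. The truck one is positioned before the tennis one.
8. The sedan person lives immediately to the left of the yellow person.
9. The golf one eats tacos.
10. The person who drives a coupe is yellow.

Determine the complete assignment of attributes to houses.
Solution:

House | Vehicle | Food | Color | Sport
--------------------------------------
  1   | truck | tacos | green | golf
  2   | sedan | pizza | red | soccer
  3   | coupe | pasta | yellow | tennis
  4   | van | sushi | blue | swimming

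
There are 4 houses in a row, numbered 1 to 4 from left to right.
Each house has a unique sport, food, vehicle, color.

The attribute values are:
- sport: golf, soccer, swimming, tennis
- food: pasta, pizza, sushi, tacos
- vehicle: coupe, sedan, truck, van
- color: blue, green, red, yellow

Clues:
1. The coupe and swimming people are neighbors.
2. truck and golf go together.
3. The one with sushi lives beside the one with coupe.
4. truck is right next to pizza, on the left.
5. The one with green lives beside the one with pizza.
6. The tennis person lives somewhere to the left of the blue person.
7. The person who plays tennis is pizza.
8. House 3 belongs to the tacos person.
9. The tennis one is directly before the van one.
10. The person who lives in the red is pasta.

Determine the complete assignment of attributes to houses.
Solution:

House | Sport | Food | Vehicle | Color
--------------------------------------
  1   | golf | sushi | truck | green
  2   | tennis | pizza | coupe | yellow
  3   | swimming | tacos | van | blue
  4   | soccer | pasta | sedan | red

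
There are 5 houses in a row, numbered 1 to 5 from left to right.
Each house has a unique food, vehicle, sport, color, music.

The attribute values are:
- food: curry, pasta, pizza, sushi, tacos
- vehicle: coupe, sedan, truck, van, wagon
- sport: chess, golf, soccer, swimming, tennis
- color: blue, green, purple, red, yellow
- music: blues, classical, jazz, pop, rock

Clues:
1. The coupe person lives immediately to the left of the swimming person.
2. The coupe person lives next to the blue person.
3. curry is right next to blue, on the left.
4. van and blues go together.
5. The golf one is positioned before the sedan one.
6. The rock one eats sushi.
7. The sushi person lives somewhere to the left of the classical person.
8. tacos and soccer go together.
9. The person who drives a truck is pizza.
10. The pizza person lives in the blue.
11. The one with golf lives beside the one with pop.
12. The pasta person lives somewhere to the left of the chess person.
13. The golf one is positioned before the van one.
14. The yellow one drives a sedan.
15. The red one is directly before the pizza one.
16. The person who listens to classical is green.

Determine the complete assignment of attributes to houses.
Solution:

House | Food | Vehicle | Sport | Color | Music
----------------------------------------------
  1   | curry | coupe | golf | red | jazz
  2   | pizza | truck | swimming | blue | pop
  3   | pasta | van | tennis | purple | blues
  4   | sushi | sedan | chess | yellow | rock
  5   | tacos | wagon | soccer | green | classical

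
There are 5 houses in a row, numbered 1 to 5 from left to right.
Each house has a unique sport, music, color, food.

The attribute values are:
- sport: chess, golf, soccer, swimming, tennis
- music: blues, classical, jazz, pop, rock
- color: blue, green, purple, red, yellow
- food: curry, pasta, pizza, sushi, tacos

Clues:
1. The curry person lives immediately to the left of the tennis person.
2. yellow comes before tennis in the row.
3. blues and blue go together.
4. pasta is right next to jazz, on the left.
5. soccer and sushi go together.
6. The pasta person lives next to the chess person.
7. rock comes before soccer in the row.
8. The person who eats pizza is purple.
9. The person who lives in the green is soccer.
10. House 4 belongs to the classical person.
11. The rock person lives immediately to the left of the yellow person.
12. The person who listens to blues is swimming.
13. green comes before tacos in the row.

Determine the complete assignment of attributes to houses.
Solution:

House | Sport | Music | Color | Food
------------------------------------
  1   | golf | rock | red | pasta
  2   | chess | jazz | yellow | curry
  3   | tennis | pop | purple | pizza
  4   | soccer | classical | green | sushi
  5   | swimming | blues | blue | tacos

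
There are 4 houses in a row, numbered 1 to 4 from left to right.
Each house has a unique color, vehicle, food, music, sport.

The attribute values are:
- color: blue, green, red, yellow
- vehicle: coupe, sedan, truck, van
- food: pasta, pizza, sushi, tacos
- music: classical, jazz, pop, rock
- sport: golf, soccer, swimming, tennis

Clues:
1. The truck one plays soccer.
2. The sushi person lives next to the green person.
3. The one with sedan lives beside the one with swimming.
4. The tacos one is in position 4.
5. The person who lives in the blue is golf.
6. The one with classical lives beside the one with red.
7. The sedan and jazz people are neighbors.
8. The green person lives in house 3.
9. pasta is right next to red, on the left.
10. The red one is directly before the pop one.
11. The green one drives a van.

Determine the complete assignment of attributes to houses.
Solution:

House | Color | Vehicle | Food | Music | Sport
----------------------------------------------
  1   | blue | sedan | pasta | classical | golf
  2   | red | coupe | sushi | jazz | swimming
  3   | green | van | pizza | pop | tennis
  4   | yellow | truck | tacos | rock | soccer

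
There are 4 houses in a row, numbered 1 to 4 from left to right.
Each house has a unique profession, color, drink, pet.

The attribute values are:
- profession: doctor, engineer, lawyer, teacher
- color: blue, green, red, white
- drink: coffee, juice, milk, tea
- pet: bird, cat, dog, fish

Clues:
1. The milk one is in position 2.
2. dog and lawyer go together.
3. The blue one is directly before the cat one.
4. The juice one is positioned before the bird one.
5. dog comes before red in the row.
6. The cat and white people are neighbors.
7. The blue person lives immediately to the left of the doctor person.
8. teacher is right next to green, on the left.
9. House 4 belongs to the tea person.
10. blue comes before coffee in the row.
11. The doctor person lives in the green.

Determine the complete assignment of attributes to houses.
Solution:

House | Profession | Color | Drink | Pet
----------------------------------------
  1   | teacher | blue | juice | fish
  2   | doctor | green | milk | cat
  3   | lawyer | white | coffee | dog
  4   | engineer | red | tea | bird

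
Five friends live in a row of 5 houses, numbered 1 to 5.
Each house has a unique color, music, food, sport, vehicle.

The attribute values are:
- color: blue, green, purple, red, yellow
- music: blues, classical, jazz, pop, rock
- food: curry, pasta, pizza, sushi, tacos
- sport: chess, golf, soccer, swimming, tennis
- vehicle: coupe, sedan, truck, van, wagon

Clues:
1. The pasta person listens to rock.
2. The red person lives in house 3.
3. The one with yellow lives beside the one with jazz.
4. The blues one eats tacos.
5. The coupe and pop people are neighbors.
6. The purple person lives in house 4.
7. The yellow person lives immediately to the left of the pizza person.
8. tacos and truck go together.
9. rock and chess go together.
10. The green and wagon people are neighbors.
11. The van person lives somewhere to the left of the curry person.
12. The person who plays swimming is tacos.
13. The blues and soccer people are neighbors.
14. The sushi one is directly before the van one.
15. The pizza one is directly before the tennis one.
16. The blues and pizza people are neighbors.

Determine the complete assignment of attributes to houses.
Solution:

House | Color | Music | Food | Sport | Vehicle
----------------------------------------------
  1   | yellow | blues | tacos | swimming | truck
  2   | green | jazz | pizza | soccer | coupe
  3   | red | pop | sushi | tennis | wagon
  4   | purple | rock | pasta | chess | van
  5   | blue | classical | curry | golf | sedan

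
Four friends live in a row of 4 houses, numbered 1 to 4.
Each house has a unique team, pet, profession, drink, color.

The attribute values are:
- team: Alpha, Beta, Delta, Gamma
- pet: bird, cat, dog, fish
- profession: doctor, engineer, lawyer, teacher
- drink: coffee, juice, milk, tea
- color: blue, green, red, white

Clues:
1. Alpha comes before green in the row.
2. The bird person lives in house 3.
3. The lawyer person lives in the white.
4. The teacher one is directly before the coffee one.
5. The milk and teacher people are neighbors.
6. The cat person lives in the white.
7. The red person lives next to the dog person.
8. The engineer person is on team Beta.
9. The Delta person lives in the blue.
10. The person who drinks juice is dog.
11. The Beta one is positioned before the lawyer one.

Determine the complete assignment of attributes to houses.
Solution:

House | Team | Pet | Profession | Drink | Color
-----------------------------------------------
  1   | Alpha | fish | doctor | milk | red
  2   | Delta | dog | teacher | juice | blue
  3   | Beta | bird | engineer | coffee | green
  4   | Gamma | cat | lawyer | tea | white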